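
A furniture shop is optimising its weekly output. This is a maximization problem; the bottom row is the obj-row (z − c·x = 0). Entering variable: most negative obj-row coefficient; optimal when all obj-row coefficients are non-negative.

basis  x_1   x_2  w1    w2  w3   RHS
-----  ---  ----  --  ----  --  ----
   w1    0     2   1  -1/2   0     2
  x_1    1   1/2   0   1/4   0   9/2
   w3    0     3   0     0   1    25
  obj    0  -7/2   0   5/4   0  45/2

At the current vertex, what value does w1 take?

w1 is basic (row 1); its value is the RHS of that row, 2.

2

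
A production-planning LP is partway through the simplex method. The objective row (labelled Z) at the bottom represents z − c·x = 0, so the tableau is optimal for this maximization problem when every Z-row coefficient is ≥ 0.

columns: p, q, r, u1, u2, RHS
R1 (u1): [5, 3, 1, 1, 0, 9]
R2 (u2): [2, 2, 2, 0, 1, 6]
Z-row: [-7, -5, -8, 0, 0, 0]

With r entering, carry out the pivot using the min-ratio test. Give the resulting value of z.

24

Ratio test on column r — row 1: 9/1 = 9; row 2: 6/2 = 3. Minimum is 3 at row 2 (u2 leaves); pivot element 2.
Pivot on row 2; the Z-row RHS becomes 0 − (-8)·3 = 24.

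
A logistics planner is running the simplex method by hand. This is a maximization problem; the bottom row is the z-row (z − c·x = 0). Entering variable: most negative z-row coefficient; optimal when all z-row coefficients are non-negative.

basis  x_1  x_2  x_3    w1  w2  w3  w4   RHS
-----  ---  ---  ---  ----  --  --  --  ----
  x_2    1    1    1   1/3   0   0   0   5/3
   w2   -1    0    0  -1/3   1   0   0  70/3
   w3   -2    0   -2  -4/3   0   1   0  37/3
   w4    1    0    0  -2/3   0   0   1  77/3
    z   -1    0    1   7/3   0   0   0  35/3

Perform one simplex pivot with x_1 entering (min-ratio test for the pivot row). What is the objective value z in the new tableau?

Ratio test on column x_1 — row 1: (5/3)/1 = 5/3; row 2: entry -1 ≤ 0; row 3: entry -2 ≤ 0; row 4: (77/3)/1 = 77/3. Minimum is 5/3 at row 1 (x_2 leaves); pivot element 1.
Pivot on row 1; the z-row RHS becomes 35/3 − (-1)·(5/3) = 40/3.

40/3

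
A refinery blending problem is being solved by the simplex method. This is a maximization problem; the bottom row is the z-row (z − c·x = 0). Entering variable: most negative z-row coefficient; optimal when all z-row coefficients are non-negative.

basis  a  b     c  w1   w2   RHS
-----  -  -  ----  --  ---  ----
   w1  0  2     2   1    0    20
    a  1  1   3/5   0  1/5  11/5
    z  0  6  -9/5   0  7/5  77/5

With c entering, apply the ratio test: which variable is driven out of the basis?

a

Column c entries and ratios — w1: 20/2 = 10; a: (11/5)/(3/5) = 11/3.
Smallest ratio is 11/3 in the row of a, so a leaves.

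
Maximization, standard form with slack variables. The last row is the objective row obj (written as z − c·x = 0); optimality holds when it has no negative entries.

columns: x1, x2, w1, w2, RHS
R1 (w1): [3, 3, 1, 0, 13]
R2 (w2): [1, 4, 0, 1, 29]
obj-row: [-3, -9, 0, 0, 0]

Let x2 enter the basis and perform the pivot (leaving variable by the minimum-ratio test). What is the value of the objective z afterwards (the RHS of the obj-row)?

39

Ratio test on column x2 — row 1: 13/3 = 13/3; row 2: 29/4 = 29/4. Minimum is 13/3 at row 1 (w1 leaves); pivot element 3.
Pivot on row 1; the obj-row RHS becomes 0 − (-9)·(13/3) = 39.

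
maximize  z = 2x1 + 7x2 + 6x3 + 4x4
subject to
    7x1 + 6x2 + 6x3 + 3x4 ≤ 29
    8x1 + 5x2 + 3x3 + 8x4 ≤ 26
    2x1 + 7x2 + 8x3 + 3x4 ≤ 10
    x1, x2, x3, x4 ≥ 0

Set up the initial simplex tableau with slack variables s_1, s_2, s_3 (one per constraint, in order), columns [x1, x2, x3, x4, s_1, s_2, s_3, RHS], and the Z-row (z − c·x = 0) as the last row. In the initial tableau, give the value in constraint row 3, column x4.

Constraint 3 has coefficient 3 on x4.

3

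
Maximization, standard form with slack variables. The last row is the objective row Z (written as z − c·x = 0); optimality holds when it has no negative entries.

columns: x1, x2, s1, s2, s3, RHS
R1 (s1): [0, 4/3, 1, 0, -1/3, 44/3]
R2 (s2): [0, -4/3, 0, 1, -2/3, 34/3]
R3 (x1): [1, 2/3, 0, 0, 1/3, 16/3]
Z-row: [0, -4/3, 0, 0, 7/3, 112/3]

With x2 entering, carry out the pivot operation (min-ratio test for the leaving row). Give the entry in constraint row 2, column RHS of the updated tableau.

Ratio test on column x2 — row 1: (44/3)/(4/3) = 11; row 2: entry -4/3 ≤ 0; row 3: (16/3)/(2/3) = 8. Minimum is 8 at row 3 (x1 leaves); pivot element 2/3.
Divide row 3 by 2/3; eliminate column x2 from the other rows.
Row 2 update in column RHS: 34/3 − (-4/3)·8 = 22.

22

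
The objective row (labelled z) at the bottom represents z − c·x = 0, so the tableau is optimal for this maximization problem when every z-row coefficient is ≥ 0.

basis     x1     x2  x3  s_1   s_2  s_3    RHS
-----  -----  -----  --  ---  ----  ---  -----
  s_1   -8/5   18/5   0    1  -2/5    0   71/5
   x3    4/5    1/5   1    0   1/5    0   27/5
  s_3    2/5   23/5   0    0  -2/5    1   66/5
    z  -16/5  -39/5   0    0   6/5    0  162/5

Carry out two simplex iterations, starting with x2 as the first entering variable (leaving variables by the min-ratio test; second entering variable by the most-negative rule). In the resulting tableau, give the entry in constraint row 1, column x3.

Ratio test on column x2 — row 1: (71/5)/(18/5) = 71/18; row 2: (27/5)/(1/5) = 27; row 3: (66/5)/(23/5) = 66/23. Minimum is 66/23 at row 3 (s_3 leaves); pivot element 23/5.
Divide row 3 by 23/5; eliminate column x2 from the other rows.
Second iteration: most negative z-row entry is -58/23 in column x1, so x1 enters.
Ratio test on column x1 — row 1: entry -44/23 ≤ 0; row 2: (111/23)/(18/23) = 37/6; row 3: (66/23)/(2/23) = 33. Minimum is 37/6 at row 2 (x3 leaves); pivot element 18/23.
Divide row 2 by 18/23; eliminate column x1 from the other rows.
After both pivots, the entry at constraint row 1, column x3 is 22/9.

22/9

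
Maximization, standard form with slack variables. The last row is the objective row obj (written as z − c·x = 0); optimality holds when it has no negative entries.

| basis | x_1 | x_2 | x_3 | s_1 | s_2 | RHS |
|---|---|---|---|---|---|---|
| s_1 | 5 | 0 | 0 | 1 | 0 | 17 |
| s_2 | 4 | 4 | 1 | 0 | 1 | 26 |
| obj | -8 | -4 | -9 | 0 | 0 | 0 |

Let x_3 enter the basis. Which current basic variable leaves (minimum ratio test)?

s_2

Column x_3 entries and ratios — s_1: 0 ≤ 0, skip; s_2: 26/1 = 26.
Smallest ratio is 26 in the row of s_2, so s_2 leaves.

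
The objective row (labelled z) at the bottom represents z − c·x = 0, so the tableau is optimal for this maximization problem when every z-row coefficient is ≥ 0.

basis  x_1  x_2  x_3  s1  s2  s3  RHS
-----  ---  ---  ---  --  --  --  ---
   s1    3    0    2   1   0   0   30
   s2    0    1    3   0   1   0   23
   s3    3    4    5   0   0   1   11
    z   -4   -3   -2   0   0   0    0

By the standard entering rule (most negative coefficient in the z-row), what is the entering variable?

x_1

Negative z-row entries: x_1: -4, x_2: -3, x_3: -2.
The most negative is -4 in column x_1, so x_1 enters.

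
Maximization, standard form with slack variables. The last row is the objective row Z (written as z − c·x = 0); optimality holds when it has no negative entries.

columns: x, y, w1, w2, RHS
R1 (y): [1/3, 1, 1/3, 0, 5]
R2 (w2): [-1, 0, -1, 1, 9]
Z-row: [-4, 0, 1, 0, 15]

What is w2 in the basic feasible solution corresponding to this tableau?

9

w2 is basic (row 2); its value is the RHS of that row, 9.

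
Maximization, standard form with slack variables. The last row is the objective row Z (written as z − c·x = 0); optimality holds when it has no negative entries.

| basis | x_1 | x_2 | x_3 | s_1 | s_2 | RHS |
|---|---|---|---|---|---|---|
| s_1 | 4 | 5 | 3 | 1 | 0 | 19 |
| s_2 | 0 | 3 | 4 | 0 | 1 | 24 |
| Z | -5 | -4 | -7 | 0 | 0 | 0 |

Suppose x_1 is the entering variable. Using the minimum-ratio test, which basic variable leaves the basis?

Column x_1 entries and ratios — s_1: 19/4 = 19/4; s_2: 0 ≤ 0, skip.
Smallest ratio is 19/4 in the row of s_1, so s_1 leaves.

s_1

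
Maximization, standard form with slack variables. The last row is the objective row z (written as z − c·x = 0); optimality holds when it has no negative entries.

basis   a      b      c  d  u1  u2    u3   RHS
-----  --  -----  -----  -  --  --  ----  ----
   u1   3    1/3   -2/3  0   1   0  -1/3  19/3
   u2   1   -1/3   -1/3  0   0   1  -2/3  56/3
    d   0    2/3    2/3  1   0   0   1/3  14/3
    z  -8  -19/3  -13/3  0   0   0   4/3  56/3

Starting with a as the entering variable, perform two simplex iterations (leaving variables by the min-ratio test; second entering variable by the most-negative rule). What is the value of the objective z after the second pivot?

Ratio test on column a — row 1: (19/3)/3 = 19/9; row 2: (56/3)/1 = 56/3; row 3: entry 0 ≤ 0. Minimum is 19/9 at row 1 (u1 leaves); pivot element 3.
Pivot on row 1; the z-row RHS becomes 56/3 − (-8)·(19/9) = 320/9.
Next entering variable (most negative z-row entry -55/9): c.
Ratio test on column c — row 1: entry -2/9 ≤ 0; row 2: entry -1/9 ≤ 0; row 3: (14/3)/(2/3) = 7. Minimum is 7 at row 3 (d leaves); pivot element 2/3.
After the second pivot the z-row RHS is 320/9 − (-55/9)·7 = 235/3.

235/3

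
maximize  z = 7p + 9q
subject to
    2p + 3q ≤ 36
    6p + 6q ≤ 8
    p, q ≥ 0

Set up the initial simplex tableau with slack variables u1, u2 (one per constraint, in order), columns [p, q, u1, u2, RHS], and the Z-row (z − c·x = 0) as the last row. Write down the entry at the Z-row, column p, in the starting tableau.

-7

The Z-row carries the negated objective coefficients: the p entry is -7.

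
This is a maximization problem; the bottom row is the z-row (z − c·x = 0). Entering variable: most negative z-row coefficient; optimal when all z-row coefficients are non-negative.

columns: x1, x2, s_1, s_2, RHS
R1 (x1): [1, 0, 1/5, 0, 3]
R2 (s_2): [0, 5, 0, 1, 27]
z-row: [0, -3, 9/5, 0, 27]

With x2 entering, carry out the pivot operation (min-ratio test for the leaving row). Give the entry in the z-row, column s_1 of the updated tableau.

Ratio test on column x2 — row 1: entry 0 ≤ 0; row 2: 27/5 = 27/5. Minimum is 27/5 at row 2 (s_2 leaves); pivot element 5.
Divide row 2 by 5; eliminate column x2 from the other rows.
z-row update in column s_1: 9/5 − (-3)·0 = 9/5.

9/5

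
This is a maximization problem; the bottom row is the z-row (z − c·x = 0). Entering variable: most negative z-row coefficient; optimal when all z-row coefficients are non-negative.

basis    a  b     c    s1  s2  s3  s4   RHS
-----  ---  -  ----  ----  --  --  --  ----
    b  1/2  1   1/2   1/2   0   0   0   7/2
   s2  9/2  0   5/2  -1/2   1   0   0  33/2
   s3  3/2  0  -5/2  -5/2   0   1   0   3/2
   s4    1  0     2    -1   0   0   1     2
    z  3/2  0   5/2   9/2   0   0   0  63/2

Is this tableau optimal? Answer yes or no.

Every z-row coefficient is ≥ 0, so the tableau is optimal.

yes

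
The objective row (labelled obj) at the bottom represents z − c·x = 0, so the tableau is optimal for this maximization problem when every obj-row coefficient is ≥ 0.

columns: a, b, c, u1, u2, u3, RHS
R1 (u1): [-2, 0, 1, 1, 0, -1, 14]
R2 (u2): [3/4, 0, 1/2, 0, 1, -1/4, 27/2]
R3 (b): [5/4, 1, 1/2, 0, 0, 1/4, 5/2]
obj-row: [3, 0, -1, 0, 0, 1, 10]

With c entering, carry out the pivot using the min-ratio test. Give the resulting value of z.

Ratio test on column c — row 1: 14/1 = 14; row 2: (27/2)/(1/2) = 27; row 3: (5/2)/(1/2) = 5. Minimum is 5 at row 3 (b leaves); pivot element 1/2.
Pivot on row 3; the obj-row RHS becomes 10 − (-1)·5 = 15.

15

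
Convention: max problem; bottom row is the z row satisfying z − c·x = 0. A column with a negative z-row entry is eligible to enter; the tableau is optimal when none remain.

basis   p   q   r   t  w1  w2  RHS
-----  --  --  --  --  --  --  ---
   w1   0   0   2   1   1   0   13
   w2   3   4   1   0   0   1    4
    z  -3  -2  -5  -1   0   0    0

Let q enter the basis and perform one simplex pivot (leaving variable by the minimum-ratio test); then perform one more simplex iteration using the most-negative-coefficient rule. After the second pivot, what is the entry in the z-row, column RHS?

20

Ratio test on column q — row 1: entry 0 ≤ 0; row 2: 4/4 = 1. Minimum is 1 at row 2 (w2 leaves); pivot element 4.
Divide row 2 by 4; eliminate column q from the other rows.
Second iteration: most negative z-row entry is -9/2 in column r, so r enters.
Ratio test on column r — row 1: 13/2 = 13/2; row 2: 1/(1/4) = 4. Minimum is 4 at row 2 (q leaves); pivot element 1/4.
Divide row 2 by 1/4; eliminate column r from the other rows.
After both pivots, the entry at the z-row, column RHS is 20.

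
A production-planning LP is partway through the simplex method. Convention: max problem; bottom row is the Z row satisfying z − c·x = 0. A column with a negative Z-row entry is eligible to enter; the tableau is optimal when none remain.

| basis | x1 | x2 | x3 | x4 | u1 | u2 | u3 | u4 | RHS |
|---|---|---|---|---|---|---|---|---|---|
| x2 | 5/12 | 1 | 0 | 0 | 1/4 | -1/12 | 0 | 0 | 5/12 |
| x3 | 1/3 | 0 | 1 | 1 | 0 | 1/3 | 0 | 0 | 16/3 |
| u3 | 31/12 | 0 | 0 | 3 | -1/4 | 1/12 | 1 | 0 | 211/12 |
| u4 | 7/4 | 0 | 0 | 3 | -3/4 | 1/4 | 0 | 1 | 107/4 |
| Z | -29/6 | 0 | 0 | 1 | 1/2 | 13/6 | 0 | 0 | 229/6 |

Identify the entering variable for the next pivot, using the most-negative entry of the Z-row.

x1

Negative Z-row entries: x1: -29/6.
The most negative is -29/6 in column x1, so x1 enters.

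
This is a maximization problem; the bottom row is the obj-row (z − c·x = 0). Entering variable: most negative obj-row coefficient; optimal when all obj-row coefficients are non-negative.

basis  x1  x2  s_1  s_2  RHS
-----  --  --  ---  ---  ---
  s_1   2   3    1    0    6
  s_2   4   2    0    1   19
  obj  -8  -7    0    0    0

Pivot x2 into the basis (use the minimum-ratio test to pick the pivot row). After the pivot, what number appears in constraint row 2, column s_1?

-2/3

Ratio test on column x2 — row 1: 6/3 = 2; row 2: 19/2 = 19/2. Minimum is 2 at row 1 (s_1 leaves); pivot element 3.
Divide row 1 by 3; eliminate column x2 from the other rows.
Row 2 update in column s_1: 0 − 2·(1/3) = -2/3.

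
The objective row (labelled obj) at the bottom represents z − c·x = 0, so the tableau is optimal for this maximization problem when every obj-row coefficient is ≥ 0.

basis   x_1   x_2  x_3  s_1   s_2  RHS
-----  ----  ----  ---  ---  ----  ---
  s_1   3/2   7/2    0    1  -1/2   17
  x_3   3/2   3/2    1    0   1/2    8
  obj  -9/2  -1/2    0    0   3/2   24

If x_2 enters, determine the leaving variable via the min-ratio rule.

Column x_2 entries and ratios — s_1: 17/(7/2) = 34/7; x_3: 8/(3/2) = 16/3.
Smallest ratio is 34/7 in the row of s_1, so s_1 leaves.

s_1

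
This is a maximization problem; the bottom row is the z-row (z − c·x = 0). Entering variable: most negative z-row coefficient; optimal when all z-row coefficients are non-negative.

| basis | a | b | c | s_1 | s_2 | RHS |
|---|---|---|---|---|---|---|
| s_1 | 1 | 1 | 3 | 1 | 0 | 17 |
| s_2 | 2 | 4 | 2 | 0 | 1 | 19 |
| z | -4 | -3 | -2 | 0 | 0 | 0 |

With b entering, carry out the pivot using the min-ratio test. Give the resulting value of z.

57/4

Ratio test on column b — row 1: 17/1 = 17; row 2: 19/4 = 19/4. Minimum is 19/4 at row 2 (s_2 leaves); pivot element 4.
Pivot on row 2; the z-row RHS becomes 0 − (-3)·(19/4) = 57/4.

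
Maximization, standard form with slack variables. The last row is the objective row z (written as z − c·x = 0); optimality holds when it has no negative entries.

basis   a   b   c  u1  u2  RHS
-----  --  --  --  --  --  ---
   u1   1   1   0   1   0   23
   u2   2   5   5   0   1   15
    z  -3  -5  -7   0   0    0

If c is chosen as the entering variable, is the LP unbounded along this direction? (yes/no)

no

Column c has positive entries in row(s) 2, so the ratio test bounds it — not unbounded.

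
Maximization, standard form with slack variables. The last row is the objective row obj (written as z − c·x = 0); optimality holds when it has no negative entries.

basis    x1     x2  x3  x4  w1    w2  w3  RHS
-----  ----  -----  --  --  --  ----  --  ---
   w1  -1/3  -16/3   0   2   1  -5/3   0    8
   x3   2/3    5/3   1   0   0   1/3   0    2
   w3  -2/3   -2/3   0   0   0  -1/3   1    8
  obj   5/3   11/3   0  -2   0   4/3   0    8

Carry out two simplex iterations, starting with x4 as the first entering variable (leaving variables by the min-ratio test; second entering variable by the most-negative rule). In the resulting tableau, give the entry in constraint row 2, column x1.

Ratio test on column x4 — row 1: 8/2 = 4; row 2: entry 0 ≤ 0; row 3: entry 0 ≤ 0. Minimum is 4 at row 1 (w1 leaves); pivot element 2.
Divide row 1 by 2; eliminate column x4 from the other rows.
Second iteration: most negative obj-row entry is -5/3 in column x2, so x2 enters.
Ratio test on column x2 — row 1: entry -8/3 ≤ 0; row 2: 2/(5/3) = 6/5; row 3: entry -2/3 ≤ 0. Minimum is 6/5 at row 2 (x3 leaves); pivot element 5/3.
Divide row 2 by 5/3; eliminate column x2 from the other rows.
After both pivots, the entry at constraint row 2, column x1 is 2/5.

2/5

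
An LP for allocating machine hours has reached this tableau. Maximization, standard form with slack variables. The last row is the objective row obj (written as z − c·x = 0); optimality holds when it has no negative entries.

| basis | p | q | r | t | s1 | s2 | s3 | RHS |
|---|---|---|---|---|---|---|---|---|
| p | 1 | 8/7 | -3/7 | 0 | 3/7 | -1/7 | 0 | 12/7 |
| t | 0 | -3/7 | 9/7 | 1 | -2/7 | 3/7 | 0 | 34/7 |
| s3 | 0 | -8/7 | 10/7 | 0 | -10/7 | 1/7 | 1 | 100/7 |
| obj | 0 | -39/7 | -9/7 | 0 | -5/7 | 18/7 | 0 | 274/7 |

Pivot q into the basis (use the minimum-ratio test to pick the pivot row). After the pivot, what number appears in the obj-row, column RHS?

95/2

Ratio test on column q — row 1: (12/7)/(8/7) = 3/2; row 2: entry -3/7 ≤ 0; row 3: entry -8/7 ≤ 0. Minimum is 3/2 at row 1 (p leaves); pivot element 8/7.
Divide row 1 by 8/7; eliminate column q from the other rows.
obj-row update in column RHS: 274/7 − (-39/7)·(3/2) = 95/2.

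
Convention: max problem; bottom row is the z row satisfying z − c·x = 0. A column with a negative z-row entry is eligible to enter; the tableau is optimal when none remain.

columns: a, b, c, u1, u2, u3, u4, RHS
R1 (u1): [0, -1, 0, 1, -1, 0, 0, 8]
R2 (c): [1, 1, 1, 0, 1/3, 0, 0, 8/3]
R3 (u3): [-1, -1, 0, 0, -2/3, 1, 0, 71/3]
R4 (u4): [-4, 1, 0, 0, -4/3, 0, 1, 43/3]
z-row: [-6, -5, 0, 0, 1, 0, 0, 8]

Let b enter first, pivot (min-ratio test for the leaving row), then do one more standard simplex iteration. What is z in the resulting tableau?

Ratio test on column b — row 1: entry -1 ≤ 0; row 2: (8/3)/1 = 8/3; row 3: entry -1 ≤ 0; row 4: (43/3)/1 = 43/3. Minimum is 8/3 at row 2 (c leaves); pivot element 1.
Pivot on row 2; the z-row RHS becomes 8 − (-5)·(8/3) = 64/3.
Next entering variable (most negative z-row entry -1): a.
Ratio test on column a — row 1: (32/3)/1 = 32/3; row 2: (8/3)/1 = 8/3; row 3: entry 0 ≤ 0; row 4: entry -5 ≤ 0. Minimum is 8/3 at row 2 (b leaves); pivot element 1.
After the second pivot the z-row RHS is 64/3 − (-1)·(8/3) = 24.

24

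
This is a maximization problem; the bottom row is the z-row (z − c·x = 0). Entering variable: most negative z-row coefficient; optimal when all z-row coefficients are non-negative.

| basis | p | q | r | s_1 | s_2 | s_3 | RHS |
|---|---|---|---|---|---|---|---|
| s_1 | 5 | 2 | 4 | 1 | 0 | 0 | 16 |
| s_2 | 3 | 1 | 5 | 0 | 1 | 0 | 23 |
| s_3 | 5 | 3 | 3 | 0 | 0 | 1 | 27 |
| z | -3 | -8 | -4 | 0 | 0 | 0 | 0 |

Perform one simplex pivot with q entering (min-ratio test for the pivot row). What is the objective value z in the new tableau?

Ratio test on column q — row 1: 16/2 = 8; row 2: 23/1 = 23; row 3: 27/3 = 9. Minimum is 8 at row 1 (s_1 leaves); pivot element 2.
Pivot on row 1; the z-row RHS becomes 0 − (-8)·8 = 64.

64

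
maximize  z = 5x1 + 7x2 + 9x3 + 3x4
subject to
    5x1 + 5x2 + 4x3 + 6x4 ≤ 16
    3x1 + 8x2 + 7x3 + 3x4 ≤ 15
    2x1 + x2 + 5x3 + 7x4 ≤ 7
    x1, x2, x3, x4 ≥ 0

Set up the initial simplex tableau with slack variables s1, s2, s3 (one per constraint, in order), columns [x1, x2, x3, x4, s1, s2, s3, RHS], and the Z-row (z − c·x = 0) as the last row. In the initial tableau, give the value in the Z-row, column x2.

The Z-row carries the negated objective coefficients: the x2 entry is -7.

-7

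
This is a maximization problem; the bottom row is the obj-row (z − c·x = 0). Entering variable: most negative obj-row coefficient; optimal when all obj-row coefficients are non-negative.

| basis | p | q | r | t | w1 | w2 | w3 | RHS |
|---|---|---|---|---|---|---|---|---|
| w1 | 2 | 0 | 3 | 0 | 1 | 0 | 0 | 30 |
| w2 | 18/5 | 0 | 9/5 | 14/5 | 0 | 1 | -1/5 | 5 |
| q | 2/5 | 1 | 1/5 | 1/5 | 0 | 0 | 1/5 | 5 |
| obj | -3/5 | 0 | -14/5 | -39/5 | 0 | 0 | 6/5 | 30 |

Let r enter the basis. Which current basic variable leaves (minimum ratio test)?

Column r entries and ratios — w1: 30/3 = 10; w2: 5/(9/5) = 25/9; q: 5/(1/5) = 25.
Smallest ratio is 25/9 in the row of w2, so w2 leaves.

w2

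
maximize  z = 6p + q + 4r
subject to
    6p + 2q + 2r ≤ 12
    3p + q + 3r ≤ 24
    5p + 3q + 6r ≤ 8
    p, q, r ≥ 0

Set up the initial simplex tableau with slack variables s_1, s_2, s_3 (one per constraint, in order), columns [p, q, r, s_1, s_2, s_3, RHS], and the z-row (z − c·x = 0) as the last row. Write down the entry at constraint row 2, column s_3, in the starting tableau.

0

Slack s_3 belongs to constraint 3; its column is the unit vector e_3, so the entry in row 2 is 0.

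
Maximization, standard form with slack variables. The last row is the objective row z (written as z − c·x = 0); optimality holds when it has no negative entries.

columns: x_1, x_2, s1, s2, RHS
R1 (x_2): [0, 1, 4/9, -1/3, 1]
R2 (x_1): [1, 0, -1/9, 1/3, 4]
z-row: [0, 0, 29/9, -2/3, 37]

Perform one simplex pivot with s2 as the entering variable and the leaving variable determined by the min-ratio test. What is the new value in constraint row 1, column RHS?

Ratio test on column s2 — row 1: entry -1/3 ≤ 0; row 2: 4/(1/3) = 12. Minimum is 12 at row 2 (x_1 leaves); pivot element 1/3.
Divide row 2 by 1/3; eliminate column s2 from the other rows.
Row 1 update in column RHS: 1 − (-1/3)·12 = 5.

5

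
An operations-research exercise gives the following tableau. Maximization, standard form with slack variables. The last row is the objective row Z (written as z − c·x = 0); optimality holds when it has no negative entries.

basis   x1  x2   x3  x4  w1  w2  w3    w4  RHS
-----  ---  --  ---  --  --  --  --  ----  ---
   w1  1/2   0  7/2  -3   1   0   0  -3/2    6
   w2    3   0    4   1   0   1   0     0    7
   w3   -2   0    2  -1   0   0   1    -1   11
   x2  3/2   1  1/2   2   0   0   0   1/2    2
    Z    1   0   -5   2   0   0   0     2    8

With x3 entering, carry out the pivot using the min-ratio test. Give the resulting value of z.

Ratio test on column x3 — row 1: 6/(7/2) = 12/7; row 2: 7/4 = 7/4; row 3: 11/2 = 11/2; row 4: 2/(1/2) = 4. Minimum is 12/7 at row 1 (w1 leaves); pivot element 7/2.
Pivot on row 1; the Z-row RHS becomes 8 − (-5)·(12/7) = 116/7.

116/7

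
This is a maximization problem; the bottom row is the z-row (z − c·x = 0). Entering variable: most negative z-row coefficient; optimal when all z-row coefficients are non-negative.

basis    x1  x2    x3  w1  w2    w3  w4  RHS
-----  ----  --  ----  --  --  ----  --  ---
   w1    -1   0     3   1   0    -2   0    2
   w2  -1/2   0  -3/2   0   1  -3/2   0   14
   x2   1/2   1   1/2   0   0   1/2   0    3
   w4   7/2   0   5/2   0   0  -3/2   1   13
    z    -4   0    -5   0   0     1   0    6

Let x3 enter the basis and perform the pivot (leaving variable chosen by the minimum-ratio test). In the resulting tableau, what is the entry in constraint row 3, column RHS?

Ratio test on column x3 — row 1: 2/3 = 2/3; row 2: entry -3/2 ≤ 0; row 3: 3/(1/2) = 6; row 4: 13/(5/2) = 26/5. Minimum is 2/3 at row 1 (w1 leaves); pivot element 3.
Divide row 1 by 3; eliminate column x3 from the other rows.
Row 3 update in column RHS: 3 − (1/2)·(2/3) = 8/3.

8/3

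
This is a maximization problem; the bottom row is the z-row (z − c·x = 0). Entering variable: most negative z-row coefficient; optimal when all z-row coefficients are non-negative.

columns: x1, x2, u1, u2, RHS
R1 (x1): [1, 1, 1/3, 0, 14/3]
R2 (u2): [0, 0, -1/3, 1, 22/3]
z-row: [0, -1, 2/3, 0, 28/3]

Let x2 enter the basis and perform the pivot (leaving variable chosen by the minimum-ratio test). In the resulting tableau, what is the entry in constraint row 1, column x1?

1

Ratio test on column x2 — row 1: (14/3)/1 = 14/3; row 2: entry 0 ≤ 0. Minimum is 14/3 at row 1 (x1 leaves); pivot element 1.
Divide row 1 by 1; eliminate column x2 from the other rows.
In the new row 1, the x1 entry is the old entry divided by the pivot: 1/1 = 1.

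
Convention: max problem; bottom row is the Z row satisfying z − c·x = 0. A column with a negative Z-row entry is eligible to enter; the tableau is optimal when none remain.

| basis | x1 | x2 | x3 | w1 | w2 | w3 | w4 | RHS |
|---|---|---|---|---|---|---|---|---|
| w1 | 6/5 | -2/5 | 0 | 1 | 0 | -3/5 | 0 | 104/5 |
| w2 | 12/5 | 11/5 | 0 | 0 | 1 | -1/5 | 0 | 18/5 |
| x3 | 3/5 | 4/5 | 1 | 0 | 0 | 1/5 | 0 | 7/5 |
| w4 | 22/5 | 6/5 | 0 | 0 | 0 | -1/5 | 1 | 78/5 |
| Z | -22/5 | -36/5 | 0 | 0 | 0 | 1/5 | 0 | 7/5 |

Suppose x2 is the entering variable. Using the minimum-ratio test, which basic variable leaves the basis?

w2

Column x2 entries and ratios — w1: -2/5 ≤ 0, skip; w2: (18/5)/(11/5) = 18/11; x3: (7/5)/(4/5) = 7/4; w4: (78/5)/(6/5) = 13.
Smallest ratio is 18/11 in the row of w2, so w2 leaves.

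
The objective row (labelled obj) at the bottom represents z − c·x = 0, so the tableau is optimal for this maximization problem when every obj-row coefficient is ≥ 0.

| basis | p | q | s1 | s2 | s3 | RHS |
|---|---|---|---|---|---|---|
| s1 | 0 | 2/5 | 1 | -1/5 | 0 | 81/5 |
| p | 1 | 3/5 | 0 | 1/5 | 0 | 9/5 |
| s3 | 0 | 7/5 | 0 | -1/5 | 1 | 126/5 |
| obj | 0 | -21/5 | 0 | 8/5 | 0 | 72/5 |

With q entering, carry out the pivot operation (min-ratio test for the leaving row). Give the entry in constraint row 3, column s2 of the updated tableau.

Ratio test on column q — row 1: (81/5)/(2/5) = 81/2; row 2: (9/5)/(3/5) = 3; row 3: (126/5)/(7/5) = 18. Minimum is 3 at row 2 (p leaves); pivot element 3/5.
Divide row 2 by 3/5; eliminate column q from the other rows.
Row 3 update in column s2: -1/5 − (7/5)·(1/3) = -2/3.

-2/3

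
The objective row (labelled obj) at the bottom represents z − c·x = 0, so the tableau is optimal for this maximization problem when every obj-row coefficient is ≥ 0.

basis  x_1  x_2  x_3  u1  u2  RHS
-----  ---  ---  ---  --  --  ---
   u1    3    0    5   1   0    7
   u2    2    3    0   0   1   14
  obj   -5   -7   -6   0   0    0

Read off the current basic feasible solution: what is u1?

u1 is basic (row 1); its value is the RHS of that row, 7.

7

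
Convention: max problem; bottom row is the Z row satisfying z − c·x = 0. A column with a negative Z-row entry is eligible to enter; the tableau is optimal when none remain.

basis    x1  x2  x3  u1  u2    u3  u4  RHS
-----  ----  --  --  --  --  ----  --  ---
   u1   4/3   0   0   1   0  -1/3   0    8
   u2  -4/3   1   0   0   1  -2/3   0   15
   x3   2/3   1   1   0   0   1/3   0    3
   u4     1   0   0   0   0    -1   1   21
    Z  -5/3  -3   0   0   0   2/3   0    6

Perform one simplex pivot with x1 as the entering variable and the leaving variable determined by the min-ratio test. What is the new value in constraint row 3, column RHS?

9/2

Ratio test on column x1 — row 1: 8/(4/3) = 6; row 2: entry -4/3 ≤ 0; row 3: 3/(2/3) = 9/2; row 4: 21/1 = 21. Minimum is 9/2 at row 3 (x3 leaves); pivot element 2/3.
Divide row 3 by 2/3; eliminate column x1 from the other rows.
In the new row 3, the RHS entry is the old entry divided by the pivot: 3/(2/3) = 9/2.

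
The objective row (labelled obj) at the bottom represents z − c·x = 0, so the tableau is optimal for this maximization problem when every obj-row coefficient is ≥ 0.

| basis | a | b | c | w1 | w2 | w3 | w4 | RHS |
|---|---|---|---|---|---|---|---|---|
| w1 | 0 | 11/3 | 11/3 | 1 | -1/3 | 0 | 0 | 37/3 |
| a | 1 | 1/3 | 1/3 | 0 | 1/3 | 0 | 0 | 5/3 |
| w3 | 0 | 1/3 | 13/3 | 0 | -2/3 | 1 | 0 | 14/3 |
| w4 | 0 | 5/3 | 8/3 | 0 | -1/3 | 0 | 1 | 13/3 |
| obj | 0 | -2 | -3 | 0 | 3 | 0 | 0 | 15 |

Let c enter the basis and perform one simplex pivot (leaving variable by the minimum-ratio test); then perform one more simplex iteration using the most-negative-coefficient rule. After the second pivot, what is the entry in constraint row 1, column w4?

Ratio test on column c — row 1: (37/3)/(11/3) = 37/11; row 2: (5/3)/(1/3) = 5; row 3: (14/3)/(13/3) = 14/13; row 4: (13/3)/(8/3) = 13/8. Minimum is 14/13 at row 3 (w3 leaves); pivot element 13/3.
Divide row 3 by 13/3; eliminate column c from the other rows.
Second iteration: most negative obj-row entry is -23/13 in column b, so b enters.
Ratio test on column b — row 1: (109/13)/(44/13) = 109/44; row 2: (17/13)/(4/13) = 17/4; row 3: (14/13)/(1/13) = 14; row 4: (19/13)/(19/13) = 1. Minimum is 1 at row 4 (w4 leaves); pivot element 19/13.
Divide row 4 by 19/13; eliminate column b from the other rows.
After both pivots, the entry at constraint row 1, column w4 is -44/19.

-44/19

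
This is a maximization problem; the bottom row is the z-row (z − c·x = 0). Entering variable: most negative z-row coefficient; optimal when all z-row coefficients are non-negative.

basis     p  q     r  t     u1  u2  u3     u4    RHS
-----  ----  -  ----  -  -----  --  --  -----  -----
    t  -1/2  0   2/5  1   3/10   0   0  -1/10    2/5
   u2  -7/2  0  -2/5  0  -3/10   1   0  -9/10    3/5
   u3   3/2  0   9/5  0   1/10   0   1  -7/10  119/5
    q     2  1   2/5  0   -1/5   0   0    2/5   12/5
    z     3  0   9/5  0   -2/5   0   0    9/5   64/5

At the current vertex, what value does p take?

0

p is not in the basis, so in the current basic feasible solution p = 0.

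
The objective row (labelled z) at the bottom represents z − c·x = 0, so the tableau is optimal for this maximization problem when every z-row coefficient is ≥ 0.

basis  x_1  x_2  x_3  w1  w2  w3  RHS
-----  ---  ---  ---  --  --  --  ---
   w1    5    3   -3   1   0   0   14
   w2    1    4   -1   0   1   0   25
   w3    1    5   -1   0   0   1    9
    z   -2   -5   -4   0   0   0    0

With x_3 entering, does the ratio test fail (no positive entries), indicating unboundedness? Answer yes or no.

Every constraint-row entry in column x_3 is ≤ 0, so increasing x_3 is unbounded.

yes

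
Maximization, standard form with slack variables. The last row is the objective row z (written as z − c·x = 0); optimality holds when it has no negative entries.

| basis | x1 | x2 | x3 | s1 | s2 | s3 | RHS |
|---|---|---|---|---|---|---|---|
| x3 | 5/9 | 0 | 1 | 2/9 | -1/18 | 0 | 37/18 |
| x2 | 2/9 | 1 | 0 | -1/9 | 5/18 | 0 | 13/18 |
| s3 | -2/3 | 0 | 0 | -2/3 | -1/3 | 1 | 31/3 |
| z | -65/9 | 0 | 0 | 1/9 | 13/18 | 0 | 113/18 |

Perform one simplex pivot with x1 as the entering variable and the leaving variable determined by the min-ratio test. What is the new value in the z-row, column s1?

Ratio test on column x1 — row 1: (37/18)/(5/9) = 37/10; row 2: (13/18)/(2/9) = 13/4; row 3: entry -2/3 ≤ 0. Minimum is 13/4 at row 2 (x2 leaves); pivot element 2/9.
Divide row 2 by 2/9; eliminate column x1 from the other rows.
z-row update in column s1: 1/9 − (-65/9)·(-1/2) = -7/2.

-7/2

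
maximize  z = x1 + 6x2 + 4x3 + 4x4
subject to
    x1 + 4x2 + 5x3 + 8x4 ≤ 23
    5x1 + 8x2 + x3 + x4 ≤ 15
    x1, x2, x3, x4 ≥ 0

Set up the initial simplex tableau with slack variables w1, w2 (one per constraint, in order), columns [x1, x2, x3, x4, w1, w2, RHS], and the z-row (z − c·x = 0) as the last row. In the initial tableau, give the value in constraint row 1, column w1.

1

Slack w1 belongs to constraint 1; its column is the unit vector e_1, so the entry in row 1 is 1.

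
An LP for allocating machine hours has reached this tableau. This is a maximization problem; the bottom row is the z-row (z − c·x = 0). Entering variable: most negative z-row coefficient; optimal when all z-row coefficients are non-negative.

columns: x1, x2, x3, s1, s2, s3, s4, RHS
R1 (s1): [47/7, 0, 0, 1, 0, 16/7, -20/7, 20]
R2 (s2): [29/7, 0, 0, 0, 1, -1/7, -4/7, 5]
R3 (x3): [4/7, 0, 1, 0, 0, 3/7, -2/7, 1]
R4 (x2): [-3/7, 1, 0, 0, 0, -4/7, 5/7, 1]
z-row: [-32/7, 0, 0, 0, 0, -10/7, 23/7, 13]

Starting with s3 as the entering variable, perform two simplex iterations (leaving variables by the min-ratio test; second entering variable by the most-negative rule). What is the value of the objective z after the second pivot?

Ratio test on column s3 — row 1: 20/(16/7) = 35/4; row 2: entry -1/7 ≤ 0; row 3: 1/(3/7) = 7/3; row 4: entry -4/7 ≤ 0. Minimum is 7/3 at row 3 (x3 leaves); pivot element 3/7.
Pivot on row 3; the z-row RHS becomes 13 − (-10/7)·(7/3) = 49/3.
Next entering variable (most negative z-row entry -8/3): x1.
Ratio test on column x1 — row 1: (44/3)/(11/3) = 4; row 2: (16/3)/(13/3) = 16/13; row 3: (7/3)/(4/3) = 7/4; row 4: (7/3)/(1/3) = 7. Minimum is 16/13 at row 2 (s2 leaves); pivot element 13/3.
After the second pivot the z-row RHS is 49/3 − (-8/3)·(16/13) = 255/13.

255/13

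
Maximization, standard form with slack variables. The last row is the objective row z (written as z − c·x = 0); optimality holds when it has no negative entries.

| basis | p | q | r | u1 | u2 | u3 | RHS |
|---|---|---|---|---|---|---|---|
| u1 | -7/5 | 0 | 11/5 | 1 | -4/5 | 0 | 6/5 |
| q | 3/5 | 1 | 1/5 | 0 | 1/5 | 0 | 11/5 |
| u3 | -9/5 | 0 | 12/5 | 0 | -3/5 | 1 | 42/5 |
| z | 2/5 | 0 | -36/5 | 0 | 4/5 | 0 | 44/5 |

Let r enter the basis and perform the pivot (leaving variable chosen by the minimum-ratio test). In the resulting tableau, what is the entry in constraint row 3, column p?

Ratio test on column r — row 1: (6/5)/(11/5) = 6/11; row 2: (11/5)/(1/5) = 11; row 3: (42/5)/(12/5) = 7/2. Minimum is 6/11 at row 1 (u1 leaves); pivot element 11/5.
Divide row 1 by 11/5; eliminate column r from the other rows.
Row 3 update in column p: -9/5 − (12/5)·(-7/11) = -3/11.

-3/11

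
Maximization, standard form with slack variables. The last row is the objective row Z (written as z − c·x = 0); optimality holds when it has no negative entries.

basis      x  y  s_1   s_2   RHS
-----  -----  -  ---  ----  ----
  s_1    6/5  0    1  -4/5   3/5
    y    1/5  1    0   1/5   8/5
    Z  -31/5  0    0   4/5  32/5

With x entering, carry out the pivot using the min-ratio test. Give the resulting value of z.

Ratio test on column x — row 1: (3/5)/(6/5) = 1/2; row 2: (8/5)/(1/5) = 8. Minimum is 1/2 at row 1 (s_1 leaves); pivot element 6/5.
Pivot on row 1; the Z-row RHS becomes 32/5 − (-31/5)·(1/2) = 19/2.

19/2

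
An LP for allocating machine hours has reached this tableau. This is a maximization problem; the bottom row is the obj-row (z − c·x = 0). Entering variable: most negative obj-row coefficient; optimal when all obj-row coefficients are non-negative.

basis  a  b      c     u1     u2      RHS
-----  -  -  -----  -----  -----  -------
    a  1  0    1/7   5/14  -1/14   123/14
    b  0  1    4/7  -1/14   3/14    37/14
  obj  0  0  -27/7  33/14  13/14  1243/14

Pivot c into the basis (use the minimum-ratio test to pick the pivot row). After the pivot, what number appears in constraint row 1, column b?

Ratio test on column c — row 1: (123/14)/(1/7) = 123/2; row 2: (37/14)/(4/7) = 37/8. Minimum is 37/8 at row 2 (b leaves); pivot element 4/7.
Divide row 2 by 4/7; eliminate column c from the other rows.
Row 1 update in column b: 0 − (1/7)·(7/4) = -1/4.

-1/4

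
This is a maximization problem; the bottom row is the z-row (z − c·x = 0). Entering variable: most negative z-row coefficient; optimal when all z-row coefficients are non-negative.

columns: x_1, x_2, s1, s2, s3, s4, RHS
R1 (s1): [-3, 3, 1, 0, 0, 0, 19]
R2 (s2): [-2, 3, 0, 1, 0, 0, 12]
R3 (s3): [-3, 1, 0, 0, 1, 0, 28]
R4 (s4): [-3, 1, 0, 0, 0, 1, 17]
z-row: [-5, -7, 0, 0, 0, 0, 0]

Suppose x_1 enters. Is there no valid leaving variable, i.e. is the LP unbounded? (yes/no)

yes

Every constraint-row entry in column x_1 is ≤ 0, so increasing x_1 is unbounded.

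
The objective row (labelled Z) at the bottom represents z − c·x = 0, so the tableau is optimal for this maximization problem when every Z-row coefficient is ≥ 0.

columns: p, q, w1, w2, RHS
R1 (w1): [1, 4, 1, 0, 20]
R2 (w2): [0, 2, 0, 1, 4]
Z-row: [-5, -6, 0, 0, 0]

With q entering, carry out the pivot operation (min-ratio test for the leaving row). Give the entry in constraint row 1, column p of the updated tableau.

1

Ratio test on column q — row 1: 20/4 = 5; row 2: 4/2 = 2. Minimum is 2 at row 2 (w2 leaves); pivot element 2.
Divide row 2 by 2; eliminate column q from the other rows.
Row 1 update in column p: 1 − 4·0 = 1.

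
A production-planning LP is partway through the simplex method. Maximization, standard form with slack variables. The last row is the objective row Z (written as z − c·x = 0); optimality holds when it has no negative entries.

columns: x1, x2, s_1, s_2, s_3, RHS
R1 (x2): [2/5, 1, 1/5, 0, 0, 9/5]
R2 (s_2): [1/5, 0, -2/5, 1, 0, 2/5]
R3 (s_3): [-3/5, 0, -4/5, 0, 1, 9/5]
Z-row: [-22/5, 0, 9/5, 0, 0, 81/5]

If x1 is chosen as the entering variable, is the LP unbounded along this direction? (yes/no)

no

Column x1 has positive entries in row(s) 1, 2, so the ratio test bounds it — not unbounded.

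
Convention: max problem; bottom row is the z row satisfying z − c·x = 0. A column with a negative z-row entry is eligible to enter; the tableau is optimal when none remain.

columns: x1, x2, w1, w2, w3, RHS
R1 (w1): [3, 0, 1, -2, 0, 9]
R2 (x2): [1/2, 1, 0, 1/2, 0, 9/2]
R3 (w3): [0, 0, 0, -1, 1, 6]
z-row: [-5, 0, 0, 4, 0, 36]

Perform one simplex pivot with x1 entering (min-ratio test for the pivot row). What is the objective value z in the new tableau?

Ratio test on column x1 — row 1: 9/3 = 3; row 2: (9/2)/(1/2) = 9; row 3: entry 0 ≤ 0. Minimum is 3 at row 1 (w1 leaves); pivot element 3.
Pivot on row 1; the z-row RHS becomes 36 − (-5)·3 = 51.

51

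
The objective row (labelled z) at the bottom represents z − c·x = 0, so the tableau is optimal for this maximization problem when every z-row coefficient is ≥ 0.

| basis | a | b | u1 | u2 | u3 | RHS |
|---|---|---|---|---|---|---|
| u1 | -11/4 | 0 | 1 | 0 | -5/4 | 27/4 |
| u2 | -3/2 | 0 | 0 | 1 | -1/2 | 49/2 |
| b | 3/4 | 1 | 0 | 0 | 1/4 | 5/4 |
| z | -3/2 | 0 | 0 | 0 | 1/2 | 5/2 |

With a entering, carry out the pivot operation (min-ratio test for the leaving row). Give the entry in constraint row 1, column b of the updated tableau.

11/3

Ratio test on column a — row 1: entry -11/4 ≤ 0; row 2: entry -3/2 ≤ 0; row 3: (5/4)/(3/4) = 5/3. Minimum is 5/3 at row 3 (b leaves); pivot element 3/4.
Divide row 3 by 3/4; eliminate column a from the other rows.
Row 1 update in column b: 0 − (-11/4)·(4/3) = 11/3.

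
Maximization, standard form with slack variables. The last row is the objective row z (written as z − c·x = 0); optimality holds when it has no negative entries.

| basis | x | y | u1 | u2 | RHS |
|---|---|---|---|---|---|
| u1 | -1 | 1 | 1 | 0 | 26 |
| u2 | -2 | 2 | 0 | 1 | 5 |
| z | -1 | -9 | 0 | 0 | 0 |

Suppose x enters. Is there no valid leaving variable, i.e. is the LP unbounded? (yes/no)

Every constraint-row entry in column x is ≤ 0, so increasing x is unbounded.

yes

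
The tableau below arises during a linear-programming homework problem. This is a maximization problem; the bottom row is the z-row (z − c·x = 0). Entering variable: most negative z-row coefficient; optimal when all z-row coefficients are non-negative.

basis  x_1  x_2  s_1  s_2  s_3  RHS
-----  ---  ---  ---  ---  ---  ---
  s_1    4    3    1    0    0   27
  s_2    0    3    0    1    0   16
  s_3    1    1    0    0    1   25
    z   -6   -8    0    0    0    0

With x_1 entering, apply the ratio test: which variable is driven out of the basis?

s_1

Column x_1 entries and ratios — s_1: 27/4 = 27/4; s_2: 0 ≤ 0, skip; s_3: 25/1 = 25.
Smallest ratio is 27/4 in the row of s_1, so s_1 leaves.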